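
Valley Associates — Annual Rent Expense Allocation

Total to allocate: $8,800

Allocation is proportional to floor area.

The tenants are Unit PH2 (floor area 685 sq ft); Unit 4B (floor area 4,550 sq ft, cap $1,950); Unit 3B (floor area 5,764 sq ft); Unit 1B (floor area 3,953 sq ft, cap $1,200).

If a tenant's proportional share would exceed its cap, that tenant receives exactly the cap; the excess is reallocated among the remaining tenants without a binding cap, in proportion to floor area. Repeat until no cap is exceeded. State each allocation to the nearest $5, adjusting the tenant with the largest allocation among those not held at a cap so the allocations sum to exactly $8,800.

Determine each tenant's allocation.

Total floor area = 14,952.
Proportional shares (ignoring caps): Unit PH2 403.16; Unit 4B 2,677.90; Unit 3B 3,392.40; Unit 1B 2,326.54.
Held at cap: Unit 4B ($1,950), Unit 1B ($1,200); residual $5,650 reallocated over remaining floor area 6,449.
Remaining shares: Unit PH2 600.13 → $600; Unit 3B 5,049.87 → $5,050.

Unit PH2: $600 | Unit 4B: $1,950 | Unit 3B: $5,050 | Unit 1B: $1,200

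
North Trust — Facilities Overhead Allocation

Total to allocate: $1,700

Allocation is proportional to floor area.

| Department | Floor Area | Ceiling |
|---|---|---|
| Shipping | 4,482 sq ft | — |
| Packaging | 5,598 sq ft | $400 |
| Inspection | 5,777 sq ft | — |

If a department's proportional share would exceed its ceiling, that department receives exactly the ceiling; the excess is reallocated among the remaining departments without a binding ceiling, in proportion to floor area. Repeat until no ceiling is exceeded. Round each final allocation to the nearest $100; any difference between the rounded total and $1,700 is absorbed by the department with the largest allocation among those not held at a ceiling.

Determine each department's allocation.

Shipping: $600 | Packaging: $400 | Inspection: $700

Sum of floor area: 15,857.
Pro-rata shares before constraints: Shipping 480.51; Packaging 600.15; Inspection 619.34.
Held at cap: Packaging ($400); residual $1,300 reallocated over remaining floor area 10,259.
Remaining shares: Shipping 567.95 → $600; Inspection 732.05 → $700.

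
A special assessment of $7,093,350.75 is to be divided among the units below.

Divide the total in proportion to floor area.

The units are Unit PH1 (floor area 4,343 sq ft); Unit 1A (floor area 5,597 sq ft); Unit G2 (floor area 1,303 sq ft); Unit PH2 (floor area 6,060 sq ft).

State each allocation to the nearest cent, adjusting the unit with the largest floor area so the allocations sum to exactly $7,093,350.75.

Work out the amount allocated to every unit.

Unit PH1: $1,780,409.31 · Unit 1A: $2,294,485.59 · Unit G2: $534,163.79 · Unit PH2: $2,484,292.06

Total floor area = 4,343 + 5,597 + 1,303 + 6,060 = 17,303.
Raw shares: Unit PH1 1,780,409.3109; Unit 1A 2,294,485.5891; Unit G2 534,163.7882; Unit PH2 2,484,292.0618.
At nearest cent: Unit PH1 $1,780,409.31; Unit 1A $2,294,485.59; Unit G2 $534,163.79; Unit PH2 $2,484,292.06. Sum = $7,093,350.75.
No rounding difference to absorb.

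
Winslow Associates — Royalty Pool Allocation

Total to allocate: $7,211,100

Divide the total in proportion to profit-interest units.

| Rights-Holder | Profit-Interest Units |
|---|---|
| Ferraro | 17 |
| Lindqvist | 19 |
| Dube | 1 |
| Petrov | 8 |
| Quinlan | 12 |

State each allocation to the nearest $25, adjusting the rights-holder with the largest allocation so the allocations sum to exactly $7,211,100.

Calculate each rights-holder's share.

Ferraro: $2,150,675 · Lindqvist: $2,403,725 · Dube: $126,500 · Petrov: $1,012,075 · Quinlan: $1,518,125

Total profit-interest units = 57.
Unrounded shares: Ferraro 17/57 × $7,211,100 = 2,150,678.95; Lindqvist 19/57 × $7,211,100 = 2,403,700.00; Dube 1/57 × $7,211,100 = 126,510.53; Petrov 8/57 × $7,211,100 = 1,012,084.21; Quinlan 12/57 × $7,211,100 = 1,518,126.32.
At nearest $25: Ferraro $2,150,675; Lindqvist $2,403,700; Dube $126,500; Petrov $1,012,075; Quinlan $1,518,125. Sum = $7,211,075.
Difference $7,211,100 − $7,211,075 = +$25 applied to largest allocation (Lindqvist): Lindqvist becomes $2,403,725.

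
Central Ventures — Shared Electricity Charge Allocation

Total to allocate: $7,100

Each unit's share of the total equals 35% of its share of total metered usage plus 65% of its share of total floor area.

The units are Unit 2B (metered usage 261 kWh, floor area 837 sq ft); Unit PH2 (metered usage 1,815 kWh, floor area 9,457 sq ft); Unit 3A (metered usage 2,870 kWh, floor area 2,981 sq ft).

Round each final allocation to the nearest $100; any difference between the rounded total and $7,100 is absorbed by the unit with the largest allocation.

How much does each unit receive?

Totals — metered usage 4,946, floor area 13,275.
Combined weights (35% metered usage + 65% floor area): Unit 2B 0.0595; Unit PH2 0.5915; Unit 3A 0.3491.
Proportional shares: Unit 2B 422.11; Unit PH2 4,199.59; Unit 3A 2,478.30.
Rounded to nearest $100: Unit 2B $400; Unit PH2 $4,200; Unit 3A $2,500. Sum = $7,100.
No rounding difference to absorb.

Unit 2B: $400; Unit PH2: $4,200; Unit 3A: $2,500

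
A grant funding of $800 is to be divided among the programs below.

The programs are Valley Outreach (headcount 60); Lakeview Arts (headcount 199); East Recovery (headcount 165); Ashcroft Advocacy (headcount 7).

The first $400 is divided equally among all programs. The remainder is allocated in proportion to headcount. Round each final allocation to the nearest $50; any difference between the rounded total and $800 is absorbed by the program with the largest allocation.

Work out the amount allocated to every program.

Equal tier: $400 ÷ 4 = $100 apiece.
Remainder $400 by headcount (total 431): Valley Outreach 55.68 → $50; Lakeview Arts 184.69 → $200; East Recovery 153.13 → $150; Ashcroft Advocacy 6.50 → $0.
Totals: Valley Outreach $100 + $50 = $150; Lakeview Arts $100 + $200 = $300; East Recovery $100 + $150 = $250; Ashcroft Advocacy $100 + $0 = $100.

Valley Outreach: $150 | Lakeview Arts: $300 | East Recovery: $250 | Ashcroft Advocacy: $100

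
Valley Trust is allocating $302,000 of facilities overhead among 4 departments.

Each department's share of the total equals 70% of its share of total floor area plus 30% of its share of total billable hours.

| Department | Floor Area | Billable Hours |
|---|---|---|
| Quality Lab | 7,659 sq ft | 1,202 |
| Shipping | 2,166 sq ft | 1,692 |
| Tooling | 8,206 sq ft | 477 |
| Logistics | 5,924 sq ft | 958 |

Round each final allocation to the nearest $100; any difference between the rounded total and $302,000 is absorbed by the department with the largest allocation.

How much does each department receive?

Totals — floor area 23,955, billable hours 4,329.
Composite weights (70% floor area + 30% billable hours): Quality Lab 0.3071; Shipping 0.1805; Tooling 0.2728; Logistics 0.2395.
Raw shares: Quality Lab 92,745.96; Shipping 54,525.92; Tooling 82,399.92; Logistics 72,328.21.
After rounding ($100): Quality Lab $92,700; Shipping $54,500; Tooling $82,400; Logistics $72,300. Sum = $301,900.
Difference $302,000 − $301,900 = +$100 applied to largest allocation (Quality Lab): Quality Lab becomes $92,800.

Quality Lab: $92,800; Shipping: $54,500; Tooling: $82,400; Logistics: $72,300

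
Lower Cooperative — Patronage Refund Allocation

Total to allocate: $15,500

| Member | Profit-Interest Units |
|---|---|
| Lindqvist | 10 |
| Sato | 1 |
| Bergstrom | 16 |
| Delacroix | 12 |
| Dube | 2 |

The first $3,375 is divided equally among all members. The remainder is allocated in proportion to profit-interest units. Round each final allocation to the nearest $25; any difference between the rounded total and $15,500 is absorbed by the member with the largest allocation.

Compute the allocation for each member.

First tranche $3,375 split equally: $675 each.
Remainder $12,125 by profit-interest units (total 41): Lindqvist 2,957.32 → $2,950; Sato 295.73 → $300; Bergstrom 4,731.71 → $4,725; Delacroix 3,548.78 → $3,550; Dube 591.46 → $600.
Totals: Lindqvist $675 + $2,950 = $3,625; Sato $675 + $300 = $975; Bergstrom $675 + $4,725 = $5,400; Delacroix $675 + $3,550 = $4,225; Dube $675 + $600 = $1,275.

Lindqvist: $3,625 · Sato: $975 · Bergstrom: $5,400 · Delacroix: $4,225 · Dube: $1,275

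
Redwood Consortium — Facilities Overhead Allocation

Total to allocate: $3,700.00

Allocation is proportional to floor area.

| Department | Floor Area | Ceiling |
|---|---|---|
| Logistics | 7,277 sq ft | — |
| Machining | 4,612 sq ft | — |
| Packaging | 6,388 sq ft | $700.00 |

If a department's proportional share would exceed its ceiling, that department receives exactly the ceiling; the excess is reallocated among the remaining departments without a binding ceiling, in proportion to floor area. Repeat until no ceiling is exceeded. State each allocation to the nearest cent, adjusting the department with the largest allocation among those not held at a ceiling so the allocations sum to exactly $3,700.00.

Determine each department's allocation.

Logistics: $1,836.24 · Machining: $1,163.76 · Packaging: $700.00

Combined floor area = 18,277.
Proportional shares (ignoring caps): Logistics 1,473.1575; Machining 933.6543; Packaging 1,293.1882.
Cap binds for Packaging ($700.00); remaining pool $3,000.00 reallocated over remaining floor area 11,889.
Redistributed shares: Logistics 1,836.2352 → $1,836.24; Machining 1,163.7648 → $1,163.76.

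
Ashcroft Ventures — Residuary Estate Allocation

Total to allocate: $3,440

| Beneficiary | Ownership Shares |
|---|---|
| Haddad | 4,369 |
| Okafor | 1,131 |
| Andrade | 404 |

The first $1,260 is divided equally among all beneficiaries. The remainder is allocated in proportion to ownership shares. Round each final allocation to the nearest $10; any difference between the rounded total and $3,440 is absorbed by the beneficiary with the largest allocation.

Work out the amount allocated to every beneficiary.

$1,260 shared equally gives $420 per beneficiary.
Remainder $2,180 by ownership shares (total 5,904): Haddad 1,613.21 → $1,610; Okafor 417.61 → $420; Andrade 149.17 → $150.
Totals: Haddad $420 + $1,610 = $2,030; Okafor $420 + $420 = $840; Andrade $420 + $150 = $570.

Haddad: $2,030 | Okafor: $840 | Andrade: $570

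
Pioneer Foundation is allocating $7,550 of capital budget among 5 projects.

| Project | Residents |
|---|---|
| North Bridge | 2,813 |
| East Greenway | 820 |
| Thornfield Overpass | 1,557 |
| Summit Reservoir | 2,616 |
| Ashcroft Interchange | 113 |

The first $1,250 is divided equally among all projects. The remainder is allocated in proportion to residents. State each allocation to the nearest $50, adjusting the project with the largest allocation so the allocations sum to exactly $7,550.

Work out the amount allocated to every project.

North Bridge: $2,450; East Greenway: $900; Thornfield Overpass: $1,500; Summit Reservoir: $2,350; Ashcroft Interchange: $350

First tranche $1,250 split equally: $250 each.
Remainder $6,300 by residents (total 7,919): North Bridge 2,237.90 → $2,250; East Greenway 652.36 → $650; Thornfield Overpass 1,238.68 → $1,250; Summit Reservoir 2,081.17 → $2,100; Ashcroft Interchange 89.90 → $100.
Rounding difference −$50 on remainder applied to North Bridge.
Totals: North Bridge $250 + $2,200 = $2,450; East Greenway $250 + $650 = $900; Thornfield Overpass $250 + $1,250 = $1,500; Summit Reservoir $250 + $2,100 = $2,350; Ashcroft Interchange $250 + $100 = $350.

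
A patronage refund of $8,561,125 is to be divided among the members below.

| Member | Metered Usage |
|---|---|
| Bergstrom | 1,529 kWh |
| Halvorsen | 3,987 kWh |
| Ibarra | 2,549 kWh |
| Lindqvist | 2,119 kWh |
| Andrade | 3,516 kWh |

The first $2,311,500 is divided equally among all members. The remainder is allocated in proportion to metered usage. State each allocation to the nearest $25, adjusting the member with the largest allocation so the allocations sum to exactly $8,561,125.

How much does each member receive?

Bergstrom: $1,159,800 · Halvorsen: $2,281,050 · Ibarra: $1,625,100 · Lindqvist: $1,428,950 · Andrade: $2,066,225

First tranche $2,311,500 split equally: $462,300 each.
Remainder $6,249,625 by metered usage (total 13,700): Bergstrom 697,494.64 → $697,500; Halvorsen 1,818,777.73 → $1,818,775; Ibarra 1,162,795.19 → $1,162,800; Lindqvist 966,639.08 → $966,650; Andrade 1,603,918.36 → $1,603,925.
Rounding difference −$25 on remainder applied to Halvorsen.
Totals: Bergstrom $462,300 + $697,500 = $1,159,800; Halvorsen $462,300 + $1,818,750 = $2,281,050; Ibarra $462,300 + $1,162,800 = $1,625,100; Lindqvist $462,300 + $966,650 = $1,428,950; Andrade $462,300 + $1,603,925 = $2,066,225.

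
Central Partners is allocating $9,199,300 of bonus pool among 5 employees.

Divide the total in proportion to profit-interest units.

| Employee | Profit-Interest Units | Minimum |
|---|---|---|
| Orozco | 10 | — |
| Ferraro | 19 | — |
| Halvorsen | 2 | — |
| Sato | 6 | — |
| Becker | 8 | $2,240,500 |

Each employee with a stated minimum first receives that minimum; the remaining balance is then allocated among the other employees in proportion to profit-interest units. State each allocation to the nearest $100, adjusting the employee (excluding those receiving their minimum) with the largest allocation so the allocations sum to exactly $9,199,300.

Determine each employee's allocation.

Guaranteed amounts: Becker $2,240,500. Residual $6,958,800.
Residual split over remaining profit-interest units 37: Orozco 1,880,756.76 → $1,880,800; Ferraro 3,573,437.84 → $3,573,400; Halvorsen 376,151.35 → $376,200; Sato 1,128,454.05 → $1,128,500.
Rounding difference −$100 applied to Ferraro → $3,573,300.

Orozco: $1,880,800; Ferraro: $3,573,300; Halvorsen: $376,200; Sato: $1,128,500; Becker: $2,240,500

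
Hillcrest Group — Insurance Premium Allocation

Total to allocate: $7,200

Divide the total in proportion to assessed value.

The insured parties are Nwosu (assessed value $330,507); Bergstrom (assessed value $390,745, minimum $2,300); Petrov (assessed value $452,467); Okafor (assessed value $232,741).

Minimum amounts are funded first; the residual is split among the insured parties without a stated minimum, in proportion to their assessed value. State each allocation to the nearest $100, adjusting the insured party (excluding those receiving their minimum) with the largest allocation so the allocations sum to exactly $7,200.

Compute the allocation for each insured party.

Nwosu: $1,600 | Bergstrom: $2,300 | Petrov: $2,200 | Okafor: $1,100

Minimums first: Bergstrom $2,300. Residual $4,900.
Residual split over remaining assessed value 1,015,715: Nwosu 1,594.43 → $1,600; Petrov 2,182.79 → $2,200; Okafor 1,122.79 → $1,100.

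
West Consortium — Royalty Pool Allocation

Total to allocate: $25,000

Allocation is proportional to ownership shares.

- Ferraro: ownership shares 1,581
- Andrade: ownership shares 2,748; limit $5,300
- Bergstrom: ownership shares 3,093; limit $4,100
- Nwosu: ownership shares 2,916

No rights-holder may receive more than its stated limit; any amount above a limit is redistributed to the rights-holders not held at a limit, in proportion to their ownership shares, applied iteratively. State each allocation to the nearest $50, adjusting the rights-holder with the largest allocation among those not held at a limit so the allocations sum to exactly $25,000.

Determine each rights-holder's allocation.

Total ownership shares = 10,338.
Unconstrained shares: Ferraro 3,823.27; Andrade 6,645.39; Bergstrom 7,479.69; Nwosu 7,051.65.
Cap binds for Andrade ($5,300), Bergstrom ($4,100); balance $15,600 reallocated over remaining ownership shares 4,497.
Redistributed shares: Ferraro 5,484.46 → $5,500; Nwosu 10,115.54 → $10,100.

Ferraro: $5,500 · Andrade: $5,300 · Bergstrom: $4,100 · Nwosu: $10,100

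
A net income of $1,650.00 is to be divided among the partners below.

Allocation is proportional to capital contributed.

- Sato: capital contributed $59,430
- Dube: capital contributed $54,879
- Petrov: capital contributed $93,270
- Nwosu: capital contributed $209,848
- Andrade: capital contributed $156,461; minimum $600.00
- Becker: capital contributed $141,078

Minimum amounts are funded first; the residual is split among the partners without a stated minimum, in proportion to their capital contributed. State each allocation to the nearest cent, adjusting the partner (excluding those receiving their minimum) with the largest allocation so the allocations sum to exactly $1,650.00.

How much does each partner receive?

Guaranteed amounts: Andrade $600.00. Residual $1,050.00.
Residual split over remaining capital contributed 558,505: Sato 111.7295 → $111.73; Dube 103.1736 → $103.17; Petrov 175.3494 → $175.35; Nwosu 394.5182 → $394.52; Becker 265.2293 → $265.23.

Sato: $111.73 | Dube: $103.17 | Petrov: $175.35 | Nwosu: $394.52 | Andrade: $600.00 | Becker: $265.23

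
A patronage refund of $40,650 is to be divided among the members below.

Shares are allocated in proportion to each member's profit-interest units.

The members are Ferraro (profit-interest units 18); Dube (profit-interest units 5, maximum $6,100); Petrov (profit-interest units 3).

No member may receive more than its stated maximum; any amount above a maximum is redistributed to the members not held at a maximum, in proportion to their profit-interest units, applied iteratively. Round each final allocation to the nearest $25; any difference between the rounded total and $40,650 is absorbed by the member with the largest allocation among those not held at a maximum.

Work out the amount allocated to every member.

Ferraro: $29,625; Dube: $6,100; Petrov: $4,925

Total profit-interest units = 26.
Unconstrained shares: Ferraro 28,142.31; Dube 7,817.31; Petrov 4,690.38.
Cap binds for Dube ($6,100); residual $34,550 reallocated over remaining profit-interest units 21.
Shares after redistribution: Ferraro 29,614.29 → $29,625; Petrov 4,935.71 → $4,925.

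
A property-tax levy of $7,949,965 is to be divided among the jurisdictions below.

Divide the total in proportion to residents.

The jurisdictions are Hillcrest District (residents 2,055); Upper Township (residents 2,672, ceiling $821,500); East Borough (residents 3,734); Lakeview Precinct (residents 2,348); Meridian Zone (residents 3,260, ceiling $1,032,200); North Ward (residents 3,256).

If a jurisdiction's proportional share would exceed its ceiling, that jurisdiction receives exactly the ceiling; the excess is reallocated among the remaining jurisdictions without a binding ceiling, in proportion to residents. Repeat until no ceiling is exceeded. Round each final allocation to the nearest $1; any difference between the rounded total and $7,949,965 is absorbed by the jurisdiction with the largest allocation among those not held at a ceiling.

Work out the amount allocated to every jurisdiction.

Combined residents = 17,325.
Proportional shares (ignoring caps): Hillcrest District 942,982.86; Upper Township 1,226,107.16; East Borough 1,713,429.69; Lakeview Precinct 1,077,432.49; Meridian Zone 1,495,924.15; North Ward 1,494,088.66.
Held at cap: Upper Township ($821,500), Meridian Zone ($1,032,200); remaining pool $6,096,265 reallocated over remaining residents 11,393.
Remaining shares: Hillcrest District 1,099,607.18 → $1,099,607; East Borough 1,998,021.02 → $1,998,021; Lakeview Precinct 1,256,388.15 → $1,256,388; North Ward 1,742,248.65 → $1,742,249.

Hillcrest District: $1,099,607; Upper Township: $821,500; East Borough: $1,998,021; Lakeview Precinct: $1,256,388; Meridian Zone: $1,032,200; North Ward: $1,742,249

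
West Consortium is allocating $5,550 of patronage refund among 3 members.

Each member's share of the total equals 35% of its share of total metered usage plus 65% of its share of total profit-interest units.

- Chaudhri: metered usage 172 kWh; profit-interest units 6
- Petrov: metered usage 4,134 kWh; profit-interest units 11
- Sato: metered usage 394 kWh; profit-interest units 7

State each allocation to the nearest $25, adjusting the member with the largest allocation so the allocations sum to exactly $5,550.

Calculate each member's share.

Chaudhri: $975 · Petrov: $3,350 · Sato: $1,225

Totals — metered usage 4,700, profit-interest units 24.
Composite weights (35% metered usage + 65% profit-interest units): Chaudhri 0.1753; Petrov 0.6058; Sato 0.2189.
Unrounded shares: Chaudhri 972.96; Petrov 3,362.01; Sato 1,215.03.
At nearest $25: Chaudhri $975; Petrov $3,350; Sato $1,225. Sum = $5,550.
Rounded total matches; no reconciliation needed.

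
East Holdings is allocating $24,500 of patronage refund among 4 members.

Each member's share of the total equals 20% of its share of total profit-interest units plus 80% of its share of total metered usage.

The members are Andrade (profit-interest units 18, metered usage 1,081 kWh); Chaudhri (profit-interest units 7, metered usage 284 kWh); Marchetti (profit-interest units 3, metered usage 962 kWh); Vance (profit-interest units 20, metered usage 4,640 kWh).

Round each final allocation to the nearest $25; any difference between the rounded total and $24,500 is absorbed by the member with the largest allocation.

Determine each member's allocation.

Profit-interest units total 48; metered usage total 6,967.
Blended shares (20% profit-interest units + 80% metered usage): Andrade 0.1991; Chaudhri 0.0618; Marchetti 0.1230; Vance 0.6161.
Unrounded shares: Andrade 4,878.64; Chaudhri 1,513.55; Marchetti 3,012.61; Vance 15,095.20.
After rounding ($25): Andrade $4,875; Chaudhri $1,525; Marchetti $3,025; Vance $15,100. Sum = $24,525.
Difference $24,500 − $24,525 = −$25 applied to largest allocation (Vance): Vance becomes $15,075.

Andrade: $4,875 | Chaudhri: $1,525 | Marchetti: $3,025 | Vance: $15,075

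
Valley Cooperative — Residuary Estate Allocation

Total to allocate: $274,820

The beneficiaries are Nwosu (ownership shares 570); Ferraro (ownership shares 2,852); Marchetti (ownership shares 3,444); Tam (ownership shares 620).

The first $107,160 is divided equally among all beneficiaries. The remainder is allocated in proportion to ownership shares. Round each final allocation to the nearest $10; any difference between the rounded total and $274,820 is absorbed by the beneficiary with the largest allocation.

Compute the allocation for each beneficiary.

First tranche $107,160 split equally: $26,790 each.
Remainder $167,660 by ownership shares (total 7,486): Nwosu 12,765.99 → $12,770; Ferraro 63,874.74 → $63,870; Marchetti 77,133.45 → $77,130; Tam 13,885.81 → $13,890.
Totals: Nwosu $26,790 + $12,770 = $39,560; Ferraro $26,790 + $63,870 = $90,660; Marchetti $26,790 + $77,130 = $103,920; Tam $26,790 + $13,890 = $40,680.

Nwosu: $39,560 · Ferraro: $90,660 · Marchetti: $103,920 · Tam: $40,680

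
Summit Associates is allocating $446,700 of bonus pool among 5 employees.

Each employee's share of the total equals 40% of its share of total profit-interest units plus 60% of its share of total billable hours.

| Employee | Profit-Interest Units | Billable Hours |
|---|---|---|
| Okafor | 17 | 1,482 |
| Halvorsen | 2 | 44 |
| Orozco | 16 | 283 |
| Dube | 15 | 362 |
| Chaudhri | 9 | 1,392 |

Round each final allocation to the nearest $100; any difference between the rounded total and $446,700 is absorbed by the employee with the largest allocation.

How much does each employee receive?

Okafor: $162,900 · Halvorsen: $9,400 · Orozco: $69,700 · Dube: $72,700 · Chaudhri: $132,000

Totals — profit-interest units 59, billable hours 3,563.
Combined weights (40% profit-interest units + 60% billable hours): Okafor 0.3648; Halvorsen 0.0210; Orozco 0.1561; Dube 0.1627; Chaudhri 0.2954.
Raw shares: Okafor 162,964.74; Halvorsen 9,366.77; Orozco 69,743.74; Dube 72,657.89; Chaudhri 131,966.86.
After rounding ($100): Okafor $163,000; Halvorsen $9,400; Orozco $69,700; Dube $72,700; Chaudhri $132,000. Sum = $446,800.
Difference $446,700 − $446,800 = −$100 applied to largest allocation (Okafor): Okafor becomes $162,900.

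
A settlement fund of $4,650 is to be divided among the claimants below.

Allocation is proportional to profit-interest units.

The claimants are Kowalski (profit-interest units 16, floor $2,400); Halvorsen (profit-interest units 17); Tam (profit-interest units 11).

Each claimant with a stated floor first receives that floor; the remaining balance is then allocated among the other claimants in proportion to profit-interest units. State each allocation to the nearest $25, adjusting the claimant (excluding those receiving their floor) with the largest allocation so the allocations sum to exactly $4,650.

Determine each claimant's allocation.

Kowalski: $2,400; Halvorsen: $1,375; Tam: $875

Fund the minimums — Kowalski $2,400. Balance $2,250.
Balance split over remaining profit-interest units 28: Halvorsen 1,366.07 → $1,375; Tam 883.93 → $875.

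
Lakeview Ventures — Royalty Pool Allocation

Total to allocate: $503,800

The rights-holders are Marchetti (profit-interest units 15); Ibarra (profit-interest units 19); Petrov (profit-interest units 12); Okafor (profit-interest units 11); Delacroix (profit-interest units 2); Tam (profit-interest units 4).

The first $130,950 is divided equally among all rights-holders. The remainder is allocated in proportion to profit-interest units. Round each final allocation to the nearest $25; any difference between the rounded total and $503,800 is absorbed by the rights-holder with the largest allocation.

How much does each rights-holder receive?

$130,950 shared equally gives $21,825 per rights-holder.
Remainder $372,850 by profit-interest units (total 63): Marchetti 88,773.81 → $88,775; Ibarra 112,446.83 → $112,450; Petrov 71,019.05 → $71,025; Okafor 65,100.79 → $65,100; Delacroix 11,836.51 → $11,825; Tam 23,673.02 → $23,675.
Totals: Marchetti $21,825 + $88,775 = $110,600; Ibarra $21,825 + $112,450 = $134,275; Petrov $21,825 + $71,025 = $92,850; Okafor $21,825 + $65,100 = $86,925; Delacroix $21,825 + $11,825 = $33,650; Tam $21,825 + $23,675 = $45,500.

Marchetti: $110,600 | Ibarra: $134,275 | Petrov: $92,850 | Okafor: $86,925 | Delacroix: $33,650 | Tam: $45,500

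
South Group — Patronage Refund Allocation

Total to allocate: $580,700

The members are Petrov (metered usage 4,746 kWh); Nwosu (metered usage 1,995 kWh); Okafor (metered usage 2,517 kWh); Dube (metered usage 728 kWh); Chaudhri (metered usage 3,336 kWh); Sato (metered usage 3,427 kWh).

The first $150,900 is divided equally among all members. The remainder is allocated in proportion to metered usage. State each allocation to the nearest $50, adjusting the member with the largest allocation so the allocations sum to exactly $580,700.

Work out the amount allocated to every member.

Equal tier: $150,900 ÷ 6 = $25,150 apiece.
Remainder $429,800 by metered usage (total 16,749): Petrov 121,788.21 → $121,800; Nwosu 51,194.16 → $51,200; Okafor 64,589.32 → $64,600; Dube 18,681.38 → $18,700; Chaudhri 85,605.87 → $85,600; Sato 87,941.05 → $87,950.
Rounding difference −$50 on remainder applied to Petrov.
Totals: Petrov $25,150 + $121,750 = $146,900; Nwosu $25,150 + $51,200 = $76,350; Okafor $25,150 + $64,600 = $89,750; Dube $25,150 + $18,700 = $43,850; Chaudhri $25,150 + $85,600 = $110,750; Sato $25,150 + $87,950 = $113,100.

Petrov: $146,900; Nwosu: $76,350; Okafor: $89,750; Dube: $43,850; Chaudhri: $110,750; Sato: $113,100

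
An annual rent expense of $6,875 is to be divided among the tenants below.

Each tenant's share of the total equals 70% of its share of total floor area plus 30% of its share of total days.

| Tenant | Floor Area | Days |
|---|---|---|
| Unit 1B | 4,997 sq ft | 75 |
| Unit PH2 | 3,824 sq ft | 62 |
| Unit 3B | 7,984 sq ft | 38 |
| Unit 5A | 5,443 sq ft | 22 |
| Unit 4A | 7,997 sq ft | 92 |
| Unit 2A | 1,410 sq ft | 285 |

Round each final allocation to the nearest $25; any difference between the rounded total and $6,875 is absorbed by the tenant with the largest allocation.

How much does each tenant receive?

Floor area total 31,655; days total 574.
Blended shares (70% floor area + 30% days): Unit 1B 0.1497; Unit PH2 0.1170; Unit 3B 0.1964; Unit 5A 0.1319; Unit 4A 0.2249; Unit 2A 0.1801.
Proportional shares: Unit 1B 1,029.18; Unit PH2 804.14; Unit 3B 1,350.35; Unit 5A 906.55; Unit 4A 1,546.36; Unit 2A 1,238.43.
After rounding ($25): Unit 1B $1,025; Unit PH2 $800; Unit 3B $1,350; Unit 5A $900; Unit 4A $1,550; Unit 2A $1,250. Sum = $6,875.
Rounded total matches; no reconciliation needed.

Unit 1B: $1,025 · Unit PH2: $800 · Unit 3B: $1,350 · Unit 5A: $900 · Unit 4A: $1,550 · Unit 2A: $1,250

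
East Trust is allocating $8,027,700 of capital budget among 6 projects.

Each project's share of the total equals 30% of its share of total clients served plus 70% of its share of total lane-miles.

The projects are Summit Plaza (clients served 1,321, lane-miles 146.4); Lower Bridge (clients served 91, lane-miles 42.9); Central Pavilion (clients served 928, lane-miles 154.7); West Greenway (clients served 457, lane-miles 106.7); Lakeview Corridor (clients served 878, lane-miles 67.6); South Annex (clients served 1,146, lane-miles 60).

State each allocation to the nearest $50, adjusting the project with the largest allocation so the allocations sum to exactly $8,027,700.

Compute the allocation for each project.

Summit Plaza: $2,082,500 · Lower Bridge: $462,300 · Central Pavilion: $1,966,800 · West Greenway: $1,265,100 · Lakeview Corridor: $1,095,500 · South Annex: $1,155,500

Totals — clients served 4,821, lane-miles 578.3.
Composite weights (30% clients served + 70% lane-miles): Summit Plaza 0.2594; Lower Bridge 0.0576; Central Pavilion 0.2450; West Greenway 0.1576; Lakeview Corridor 0.1365; South Annex 0.1439.
Unrounded shares: Summit Plaza 2,082,481.10; Lower Bridge 462,321.59; Central Pavilion 1,966,811.43; West Greenway 1,265,105.32; Lakeview Corridor 1,095,476.07; South Annex 1,155,504.49.
At nearest $50: Summit Plaza $2,082,500; Lower Bridge $462,300; Central Pavilion $1,966,800; West Greenway $1,265,100; Lakeview Corridor $1,095,500; South Annex $1,155,500. Sum = $8,027,700.
Sum already equals the total — no adjustment.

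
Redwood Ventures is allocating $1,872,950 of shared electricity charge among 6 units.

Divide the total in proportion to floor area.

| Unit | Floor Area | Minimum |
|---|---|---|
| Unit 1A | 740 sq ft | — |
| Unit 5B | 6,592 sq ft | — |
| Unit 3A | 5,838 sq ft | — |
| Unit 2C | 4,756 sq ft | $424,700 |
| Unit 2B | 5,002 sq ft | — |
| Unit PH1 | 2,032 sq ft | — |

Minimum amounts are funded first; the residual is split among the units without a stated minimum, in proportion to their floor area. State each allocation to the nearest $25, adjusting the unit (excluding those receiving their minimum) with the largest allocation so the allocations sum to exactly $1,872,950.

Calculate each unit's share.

Guaranteed amounts: Unit 2C $424,700. Residual $1,448,250.
Residual split over remaining floor area 20,204: Unit 1A 53,044.20 → $53,050; Unit 5B 472,523.46 → $472,525; Unit 3A 418,475.72 → $418,475; Unit 2B 358,550.11 → $358,550; Unit PH1 145,656.50 → $145,650.

Unit 1A: $53,050; Unit 5B: $472,525; Unit 3A: $418,475; Unit 2C: $424,700; Unit 2B: $358,550; Unit PH1: $145,650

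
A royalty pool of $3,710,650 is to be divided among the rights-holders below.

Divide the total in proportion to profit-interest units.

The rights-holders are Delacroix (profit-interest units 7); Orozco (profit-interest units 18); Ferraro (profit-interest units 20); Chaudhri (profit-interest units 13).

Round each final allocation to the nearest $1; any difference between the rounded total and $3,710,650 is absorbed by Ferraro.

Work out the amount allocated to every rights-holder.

Delacroix: $447,837 · Orozco: $1,151,581 · Ferraro: $1,279,535 · Chaudhri: $831,697

Profit-interest units total: 58.
Unrounded shares: Delacroix 7/58 × $3,710,650 = 447,837.07; Orozco 18/58 × $3,710,650 = 1,151,581.03; Ferraro 20/58 × $3,710,650 = 1,279,534.48; Chaudhri 13/58 × $3,710,650 = 831,697.41.
After rounding ($1): Delacroix $447,837; Orozco $1,151,581; Ferraro $1,279,534; Chaudhri $831,697. Sum = $3,710,649.
Difference $3,710,650 − $3,710,649 = +$1 applied to Ferraro: Ferraro becomes $1,279,535.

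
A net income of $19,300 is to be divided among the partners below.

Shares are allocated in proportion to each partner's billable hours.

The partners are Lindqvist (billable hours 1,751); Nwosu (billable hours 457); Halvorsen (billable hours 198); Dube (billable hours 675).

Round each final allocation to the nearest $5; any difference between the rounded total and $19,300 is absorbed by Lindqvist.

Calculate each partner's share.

Lindqvist: $10,965 · Nwosu: $2,865 · Halvorsen: $1,240 · Dube: $4,230

Sum of billable hours: 3,081.
Pro-rata amounts: Lindqvist 1,751/3,081 × $19,300 = 10,968.61; Nwosu 457/3,081 × $19,300 = 2,862.74; Halvorsen 198/3,081 × $19,300 = 1,240.31; Dube 675/3,081 × $19,300 = 4,228.33.
After rounding ($5): Lindqvist $10,970; Nwosu $2,865; Halvorsen $1,240; Dube $4,230. Sum = $19,305.
Difference $19,300 − $19,305 = −$5 applied to Lindqvist: Lindqvist becomes $10,965.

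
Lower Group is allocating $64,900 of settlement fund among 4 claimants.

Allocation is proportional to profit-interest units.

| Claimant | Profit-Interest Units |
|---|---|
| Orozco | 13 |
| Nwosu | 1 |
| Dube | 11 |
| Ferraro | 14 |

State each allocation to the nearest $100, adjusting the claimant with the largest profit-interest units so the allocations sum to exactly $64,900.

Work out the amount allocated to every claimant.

Orozco: $21,600 · Nwosu: $1,700 · Dube: $18,300 · Ferraro: $23,300

Profit-interest units total: 13 + 1 + 11 + 14 = 39.
Proportional shares: Orozco 21,633.33; Nwosu 1,664.10; Dube 18,305.13; Ferraro 23,297.44.
After rounding ($100): Orozco $21,600; Nwosu $1,700; Dube $18,300; Ferraro $23,300. Sum = $64,900.
Sum already equals the total — no adjustment.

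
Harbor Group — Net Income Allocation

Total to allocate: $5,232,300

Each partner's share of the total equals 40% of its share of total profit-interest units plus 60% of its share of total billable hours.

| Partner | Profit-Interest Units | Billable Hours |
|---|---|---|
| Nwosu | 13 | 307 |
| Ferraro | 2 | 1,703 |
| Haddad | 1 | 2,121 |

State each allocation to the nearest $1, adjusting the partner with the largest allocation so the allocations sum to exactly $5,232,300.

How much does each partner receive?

Nwosu: $1,933,804 · Ferraro: $1,555,821 · Haddad: $1,742,675

Profit-interest units total 16; billable hours total 4,131.
Composite weights (40% profit-interest units + 60% billable hours): Nwosu 0.3696; Ferraro 0.2973; Haddad 0.3331.
Pro-rata amounts: Nwosu 1,933,804.12; Ferraro 1,555,820.80; Haddad 1,742,675.08.
After rounding ($1): Nwosu $1,933,804; Ferraro $1,555,821; Haddad $1,742,675. Sum = $5,232,300.
Rounded total matches; no reconciliation needed.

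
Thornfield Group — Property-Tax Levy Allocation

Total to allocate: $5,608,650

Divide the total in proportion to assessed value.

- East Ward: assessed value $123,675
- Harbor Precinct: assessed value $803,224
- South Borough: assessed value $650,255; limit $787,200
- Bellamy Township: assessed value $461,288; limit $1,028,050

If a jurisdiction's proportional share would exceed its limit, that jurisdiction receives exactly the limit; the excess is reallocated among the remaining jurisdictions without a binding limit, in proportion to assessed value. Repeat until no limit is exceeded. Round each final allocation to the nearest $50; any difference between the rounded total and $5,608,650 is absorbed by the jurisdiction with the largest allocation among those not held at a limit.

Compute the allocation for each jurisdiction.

East Ward: $506,150; Harbor Precinct: $3,287,250; South Borough: $787,200; Bellamy Township: $1,028,050

Total assessed value = 2,038,442.
Pro-rata shares before constraints: East Ward 340,284.29; Harbor Precinct 2,210,022.31; South Borough 1,789,137.34; Bellamy Township 1,269,206.06.
Held at cap: South Borough ($787,200), Bellamy Township ($1,028,050); residual $3,793,400 reallocated over remaining assessed value 926,899.
Redistributed shares: East Ward 506,148.72 → $506,150; Harbor Precinct 3,287,251.28 → $3,287,250.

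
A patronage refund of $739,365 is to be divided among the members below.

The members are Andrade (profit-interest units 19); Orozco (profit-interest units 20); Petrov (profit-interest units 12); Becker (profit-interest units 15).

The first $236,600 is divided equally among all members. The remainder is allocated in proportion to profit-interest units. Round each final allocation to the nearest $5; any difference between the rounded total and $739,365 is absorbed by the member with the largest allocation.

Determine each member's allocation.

Andrade: $203,885; Orozco: $211,505; Petrov: $150,560; Becker: $173,415

Equal tier: $236,600 ÷ 4 = $59,150 apiece.
Remainder $502,765 by profit-interest units (total 66): Andrade 144,735.38 → $144,735; Orozco 152,353.03 → $152,355; Petrov 91,411.82 → $91,410; Becker 114,264.77 → $114,265.
Totals: Andrade $59,150 + $144,735 = $203,885; Orozco $59,150 + $152,355 = $211,505; Petrov $59,150 + $91,410 = $150,560; Becker $59,150 + $114,265 = $173,415.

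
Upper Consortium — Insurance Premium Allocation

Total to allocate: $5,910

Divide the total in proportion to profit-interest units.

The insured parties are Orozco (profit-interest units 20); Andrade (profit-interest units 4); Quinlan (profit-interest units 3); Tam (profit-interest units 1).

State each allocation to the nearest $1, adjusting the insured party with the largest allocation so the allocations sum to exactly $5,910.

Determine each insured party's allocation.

Orozco: $4,222 · Andrade: $844 · Quinlan: $633 · Tam: $211

Sum of profit-interest units: 28.
Proportional shares: Orozco 20/28 × $5,910 = 4,221.43; Andrade 4/28 × $5,910 = 844.29; Quinlan 3/28 × $5,910 = 633.21; Tam 1/28 × $5,910 = 211.07.
After rounding ($1): Orozco $4,221; Andrade $844; Quinlan $633; Tam $211. Sum = $5,909.
Difference $5,910 − $5,909 = +$1 applied to largest allocation (Orozco): Orozco becomes $4,222.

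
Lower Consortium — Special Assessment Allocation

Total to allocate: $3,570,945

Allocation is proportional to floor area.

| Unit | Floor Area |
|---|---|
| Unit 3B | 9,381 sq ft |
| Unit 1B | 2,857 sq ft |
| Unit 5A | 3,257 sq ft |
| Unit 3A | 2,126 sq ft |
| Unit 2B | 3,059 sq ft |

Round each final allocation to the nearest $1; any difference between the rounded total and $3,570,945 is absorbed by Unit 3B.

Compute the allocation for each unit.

Sum of floor area: 20,680.
Unrounded shares: Unit 3B 9,381/20,680 × $3,570,945 = 1,619,875.97; Unit 1B 2,857/20,680 × $3,570,945 = 493,336.07; Unit 5A 3,257/20,680 × $3,570,945 = 562,406.57; Unit 3A 2,126/20,680 × $3,570,945 = 367,109.72; Unit 2B 3,059/20,680 × $3,570,945 = 528,216.67.
After rounding ($1): Unit 3B $1,619,876; Unit 1B $493,336; Unit 5A $562,407; Unit 3A $367,110; Unit 2B $528,217. Sum = $3,570,946.
Difference $3,570,945 − $3,570,946 = −$1 applied to Unit 3B: Unit 3B becomes $1,619,875.

Unit 3B: $1,619,875 · Unit 1B: $493,336 · Unit 5A: $562,407 · Unit 3A: $367,110 · Unit 2B: $528,217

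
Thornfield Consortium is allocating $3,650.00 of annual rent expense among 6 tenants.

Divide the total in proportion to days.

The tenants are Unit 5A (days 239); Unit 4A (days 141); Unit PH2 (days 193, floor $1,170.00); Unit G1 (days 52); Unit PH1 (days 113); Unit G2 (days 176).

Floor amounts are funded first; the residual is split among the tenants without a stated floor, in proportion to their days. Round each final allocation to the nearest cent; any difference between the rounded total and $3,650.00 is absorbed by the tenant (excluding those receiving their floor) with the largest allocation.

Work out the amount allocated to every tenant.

Fund the minimums — Unit PH2 $1,170.00. Balance $2,480.00.
Balance split over remaining days 721: Unit 5A 822.0804 → $822.08; Unit 4A 484.9931 → $484.99; Unit G1 178.8627 → $178.86; Unit PH1 388.6824 → $388.68; Unit G2 605.3814 → $605.38.
Rounding difference +$0.01 applied to Unit 5A → $822.09.

Unit 5A: $822.09 | Unit 4A: $484.99 | Unit PH2: $1,170.00 | Unit G1: $178.86 | Unit PH1: $388.68 | Unit G2: $605.38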